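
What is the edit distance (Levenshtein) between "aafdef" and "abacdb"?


Computing edit distance: "aafdef" -> "abacdb"
DP table:
           a    b    a    c    d    b
      0    1    2    3    4    5    6
  a   1    0    1    2    3    4    5
  a   2    1    1    1    2    3    4
  f   3    2    2    2    2    3    4
  d   4    3    3    3    3    2    3
  e   5    4    4    4    4    3    3
  f   6    5    5    5    5    4    4
Edit distance = dp[6][6] = 4

4


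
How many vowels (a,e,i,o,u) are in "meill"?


Input: meill
Checking each character:
  'm' at position 0: consonant
  'e' at position 1: vowel (running total: 1)
  'i' at position 2: vowel (running total: 2)
  'l' at position 3: consonant
  'l' at position 4: consonant
Total vowels: 2

2


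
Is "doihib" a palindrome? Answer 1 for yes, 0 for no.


Input: doihib
Reversed: bihiod
  Compare pos 0 ('d') with pos 5 ('b'): MISMATCH
  Compare pos 1 ('o') with pos 4 ('i'): MISMATCH
  Compare pos 2 ('i') with pos 3 ('h'): MISMATCH
Result: not a palindrome

0


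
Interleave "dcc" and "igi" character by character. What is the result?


Interleaving "dcc" and "igi":
  Position 0: 'd' from first, 'i' from second => "di"
  Position 1: 'c' from first, 'g' from second => "cg"
  Position 2: 'c' from first, 'i' from second => "ci"
Result: dicgci

dicgci


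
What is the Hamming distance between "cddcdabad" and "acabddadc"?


Comparing "cddcdabad" and "acabddadc" position by position:
  Position 0: 'c' vs 'a' => differ
  Position 1: 'd' vs 'c' => differ
  Position 2: 'd' vs 'a' => differ
  Position 3: 'c' vs 'b' => differ
  Position 4: 'd' vs 'd' => same
  Position 5: 'a' vs 'd' => differ
  Position 6: 'b' vs 'a' => differ
  Position 7: 'a' vs 'd' => differ
  Position 8: 'd' vs 'c' => differ
Total differences (Hamming distance): 8

8


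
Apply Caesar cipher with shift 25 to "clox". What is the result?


Caesar cipher: shift "clox" by 25
  'c' (pos 2) + 25 = pos 1 = 'b'
  'l' (pos 11) + 25 = pos 10 = 'k'
  'o' (pos 14) + 25 = pos 13 = 'n'
  'x' (pos 23) + 25 = pos 22 = 'w'
Result: bknw

bknw


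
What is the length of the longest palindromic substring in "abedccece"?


Input: "abedccece"
Checking substrings for palindromes:
  [5:8] "cec" (len 3) => palindrome
  [6:9] "ece" (len 3) => palindrome
  [4:6] "cc" (len 2) => palindrome
Longest palindromic substring: "cec" with length 3

3


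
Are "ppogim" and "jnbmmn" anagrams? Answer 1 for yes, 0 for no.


Strings: "ppogim", "jnbmmn"
Sorted first:  gimopp
Sorted second: bjmmnn
Differ at position 0: 'g' vs 'b' => not anagrams

0


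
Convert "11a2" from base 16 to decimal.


Input: "11a2" in base 16
Positional expansion:
  Digit '1' (value 1) x 16^3 = 4096
  Digit '1' (value 1) x 16^2 = 256
  Digit 'a' (value 10) x 16^1 = 160
  Digit '2' (value 2) x 16^0 = 2
Sum = 4514

4514


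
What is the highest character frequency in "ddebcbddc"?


Input: ddebcbddc
Character counts:
  'b': 2
  'c': 2
  'd': 4
  'e': 1
Maximum frequency: 4

4


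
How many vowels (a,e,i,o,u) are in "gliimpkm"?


Input: gliimpkm
Checking each character:
  'g' at position 0: consonant
  'l' at position 1: consonant
  'i' at position 2: vowel (running total: 1)
  'i' at position 3: vowel (running total: 2)
  'm' at position 4: consonant
  'p' at position 5: consonant
  'k' at position 6: consonant
  'm' at position 7: consonant
Total vowels: 2

2


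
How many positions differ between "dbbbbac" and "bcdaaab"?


Comparing "dbbbbac" and "bcdaaab" position by position:
  Position 0: 'd' vs 'b' => DIFFER
  Position 1: 'b' vs 'c' => DIFFER
  Position 2: 'b' vs 'd' => DIFFER
  Position 3: 'b' vs 'a' => DIFFER
  Position 4: 'b' vs 'a' => DIFFER
  Position 5: 'a' vs 'a' => same
  Position 6: 'c' vs 'b' => DIFFER
Positions that differ: 6

6


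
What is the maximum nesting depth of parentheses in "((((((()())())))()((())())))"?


Input: "((((((()())())))()((())())))"
Tracking depth:
  Position 0 '(': depth becomes 1
  Position 1 '(': depth becomes 2
  Position 2 '(': depth becomes 3
  Position 3 '(': depth becomes 4
  Position 4 '(': depth becomes 5
  Position 5 '(': depth becomes 6
  Position 6 '(': depth becomes 7
  Position 7 ')': depth becomes 6
  Position 8 '(': depth becomes 7
  Position 9 ')': depth becomes 6
  Position 10 ')': depth becomes 5
  Position 11 '(': depth becomes 6
  Position 12 ')': depth becomes 5
  Position 13 ')': depth becomes 4
  Position 14 ')': depth becomes 3
  Position 15 ')': depth becomes 2
  Position 16 '(': depth becomes 3
  Position 17 ')': depth becomes 2
  Position 18 '(': depth becomes 3
  Position 19 '(': depth becomes 4
  Position 20 '(': depth becomes 5
  Position 21 ')': depth becomes 4
  Position 22 ')': depth becomes 3
  Position 23 '(': depth becomes 4
  Position 24 ')': depth becomes 3
  Position 25 ')': depth becomes 2
  Position 26 ')': depth becomes 1
  Position 27 ')': depth becomes 0
Maximum depth reached: 7

7


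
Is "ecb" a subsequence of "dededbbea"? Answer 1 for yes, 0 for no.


Check if "ecb" is a subsequence of "dededbbea"
Greedy scan:
  Position 0 ('d'): no match needed
  Position 1 ('e'): matches sub[0] = 'e'
  Position 2 ('d'): no match needed
  Position 3 ('e'): no match needed
  Position 4 ('d'): no match needed
  Position 5 ('b'): no match needed
  Position 6 ('b'): no match needed
  Position 7 ('e'): no match needed
  Position 8 ('a'): no match needed
Only matched 1/3 characters => not a subsequence

0


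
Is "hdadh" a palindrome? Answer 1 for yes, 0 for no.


Input: hdadh
Reversed: hdadh
  Compare pos 0 ('h') with pos 4 ('h'): match
  Compare pos 1 ('d') with pos 3 ('d'): match
Result: palindrome

1


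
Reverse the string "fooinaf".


Input: fooinaf
Reading characters right to left:
  Position 6: 'f'
  Position 5: 'a'
  Position 4: 'n'
  Position 3: 'i'
  Position 2: 'o'
  Position 1: 'o'
  Position 0: 'f'
Reversed: fanioof

fanioof


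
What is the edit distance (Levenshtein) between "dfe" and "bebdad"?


Computing edit distance: "dfe" -> "bebdad"
DP table:
           b    e    b    d    a    d
      0    1    2    3    4    5    6
  d   1    1    2    3    3    4    5
  f   2    2    2    3    4    4    5
  e   3    3    2    3    4    5    5
Edit distance = dp[3][6] = 5

5


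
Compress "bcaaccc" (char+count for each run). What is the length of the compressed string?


Input: bcaaccc
Runs:
  'b' x 1 => "b1"
  'c' x 1 => "c1"
  'a' x 2 => "a2"
  'c' x 3 => "c3"
Compressed: "b1c1a2c3"
Compressed length: 8

8


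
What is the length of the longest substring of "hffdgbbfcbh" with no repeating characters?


Input: "hffdgbbfcbh"
Sliding window (track last position of each char):
  Position 0 ('h'): window [0,0] length 1 -- new best
  Position 1 ('f'): window [0,1] length 2 -- new best
  Position 2 ('f'): repeat (last at 1), move window start to 2
  Position 2 ('f'): window [2,2] length 1
  Position 3 ('d'): window [2,3] length 2
  Position 4 ('g'): window [2,4] length 3 -- new best
  Position 5 ('b'): window [2,5] length 4 -- new best
  Position 6 ('b'): repeat (last at 5), move window start to 6
  Position 6 ('b'): window [6,6] length 1
  Position 7 ('f'): window [6,7] length 2
  Position 8 ('c'): window [6,8] length 3
  Position 9 ('b'): repeat (last at 6), move window start to 7
  Position 9 ('b'): window [7,9] length 3
  Position 10 ('h'): window [7,10] length 4
Longest substring with no repeats: "fdgb" with length 4

4


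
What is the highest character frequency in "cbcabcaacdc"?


Input: cbcabcaacdc
Character counts:
  'a': 3
  'b': 2
  'c': 5
  'd': 1
Maximum frequency: 5

5


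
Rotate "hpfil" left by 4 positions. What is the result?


Input: "hpfil", rotate left by 4
First 4 characters: "hpfi"
Remaining characters: "l"
Concatenate remaining + first: "l" + "hpfi" = "lhpfi"

lhpfi


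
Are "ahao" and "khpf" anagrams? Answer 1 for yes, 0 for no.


Strings: "ahao", "khpf"
Sorted first:  aaho
Sorted second: fhkp
Differ at position 0: 'a' vs 'f' => not anagrams

0


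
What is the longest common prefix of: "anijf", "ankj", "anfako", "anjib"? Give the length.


Words: anijf, ankj, anfako, anjib
  Position 0: all 'a' => match
  Position 1: all 'n' => match
  Position 2: ('i', 'k', 'f', 'j') => mismatch, stop
LCP = "an" (length 2)

2


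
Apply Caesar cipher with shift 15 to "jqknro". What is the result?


Caesar cipher: shift "jqknro" by 15
  'j' (pos 9) + 15 = pos 24 = 'y'
  'q' (pos 16) + 15 = pos 5 = 'f'
  'k' (pos 10) + 15 = pos 25 = 'z'
  'n' (pos 13) + 15 = pos 2 = 'c'
  'r' (pos 17) + 15 = pos 6 = 'g'
  'o' (pos 14) + 15 = pos 3 = 'd'
Result: yfzcgd

yfzcgd


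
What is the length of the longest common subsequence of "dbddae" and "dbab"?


LCS of "dbddae" and "dbab"
DP table:
           d    b    a    b
      0    0    0    0    0
  d   0    1    1    1    1
  b   0    1    2    2    2
  d   0    1    2    2    2
  d   0    1    2    2    2
  a   0    1    2    3    3
  e   0    1    2    3    3
LCS length = dp[6][4] = 3

3


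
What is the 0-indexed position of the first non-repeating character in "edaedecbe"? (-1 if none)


Input: edaedecbe
Character frequencies:
  'a': 1
  'b': 1
  'c': 1
  'd': 2
  'e': 4
Scanning left to right for freq == 1:
  Position 0 ('e'): freq=4, skip
  Position 1 ('d'): freq=2, skip
  Position 2 ('a'): unique! => answer = 2

2


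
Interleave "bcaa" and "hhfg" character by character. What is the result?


Interleaving "bcaa" and "hhfg":
  Position 0: 'b' from first, 'h' from second => "bh"
  Position 1: 'c' from first, 'h' from second => "ch"
  Position 2: 'a' from first, 'f' from second => "af"
  Position 3: 'a' from first, 'g' from second => "ag"
Result: bhchafag

bhchafag


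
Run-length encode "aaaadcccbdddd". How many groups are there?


Input: aaaadcccbdddd
Scanning for consecutive runs:
  Group 1: 'a' x 4 (positions 0-3)
  Group 2: 'd' x 1 (positions 4-4)
  Group 3: 'c' x 3 (positions 5-7)
  Group 4: 'b' x 1 (positions 8-8)
  Group 5: 'd' x 4 (positions 9-12)
Total groups: 5

5


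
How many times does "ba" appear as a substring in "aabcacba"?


Searching for "ba" in "aabcacba"
Scanning each position:
  Position 0: "aa" => no
  Position 1: "ab" => no
  Position 2: "bc" => no
  Position 3: "ca" => no
  Position 4: "ac" => no
  Position 5: "cb" => no
  Position 6: "ba" => MATCH
Total occurrences: 1

1


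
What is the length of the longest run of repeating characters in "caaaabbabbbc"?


Input: "caaaabbabbbc"
Scanning for longest run:
  Position 1 ('a'): new char, reset run to 1
  Position 2 ('a'): continues run of 'a', length=2
  Position 3 ('a'): continues run of 'a', length=3
  Position 4 ('a'): continues run of 'a', length=4
  Position 5 ('b'): new char, reset run to 1
  Position 6 ('b'): continues run of 'b', length=2
  Position 7 ('a'): new char, reset run to 1
  Position 8 ('b'): new char, reset run to 1
  Position 9 ('b'): continues run of 'b', length=2
  Position 10 ('b'): continues run of 'b', length=3
  Position 11 ('c'): new char, reset run to 1
Longest run: 'a' with length 4

4


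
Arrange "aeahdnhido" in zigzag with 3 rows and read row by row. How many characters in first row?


Zigzag "aeahdnhido" into 3 rows:
Placing characters:
  'a' => row 0
  'e' => row 1
  'a' => row 2
  'h' => row 1
  'd' => row 0
  'n' => row 1
  'h' => row 2
  'i' => row 1
  'd' => row 0
  'o' => row 1
Rows:
  Row 0: "add"
  Row 1: "ehnio"
  Row 2: "ah"
First row length: 3

3


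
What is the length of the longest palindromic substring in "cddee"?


Input: "cddee"
Checking substrings for palindromes:
  [1:3] "dd" (len 2) => palindrome
  [3:5] "ee" (len 2) => palindrome
Longest palindromic substring: "dd" with length 2

2


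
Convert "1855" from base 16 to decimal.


Input: "1855" in base 16
Positional expansion:
  Digit '1' (value 1) x 16^3 = 4096
  Digit '8' (value 8) x 16^2 = 2048
  Digit '5' (value 5) x 16^1 = 80
  Digit '5' (value 5) x 16^0 = 5
Sum = 6229

6229


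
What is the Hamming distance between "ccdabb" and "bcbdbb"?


Comparing "ccdabb" and "bcbdbb" position by position:
  Position 0: 'c' vs 'b' => differ
  Position 1: 'c' vs 'c' => same
  Position 2: 'd' vs 'b' => differ
  Position 3: 'a' vs 'd' => differ
  Position 4: 'b' vs 'b' => same
  Position 5: 'b' vs 'b' => same
Total differences (Hamming distance): 3

3


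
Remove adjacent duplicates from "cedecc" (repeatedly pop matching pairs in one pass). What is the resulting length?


Input: cedecc
Stack-based adjacent duplicate removal:
  Read 'c': push. Stack: c
  Read 'e': push. Stack: ce
  Read 'd': push. Stack: ced
  Read 'e': push. Stack: cede
  Read 'c': push. Stack: cedec
  Read 'c': matches stack top 'c' => pop. Stack: cede
Final stack: "cede" (length 4)

4


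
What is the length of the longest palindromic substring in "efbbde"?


Input: "efbbde"
Checking substrings for palindromes:
  [2:4] "bb" (len 2) => palindrome
Longest palindromic substring: "bb" with length 2

2


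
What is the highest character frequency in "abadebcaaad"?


Input: abadebcaaad
Character counts:
  'a': 5
  'b': 2
  'c': 1
  'd': 2
  'e': 1
Maximum frequency: 5

5


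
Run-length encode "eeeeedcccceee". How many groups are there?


Input: eeeeedcccceee
Scanning for consecutive runs:
  Group 1: 'e' x 5 (positions 0-4)
  Group 2: 'd' x 1 (positions 5-5)
  Group 3: 'c' x 4 (positions 6-9)
  Group 4: 'e' x 3 (positions 10-12)
Total groups: 4

4


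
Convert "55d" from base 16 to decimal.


Input: "55d" in base 16
Positional expansion:
  Digit '5' (value 5) x 16^2 = 1280
  Digit '5' (value 5) x 16^1 = 80
  Digit 'd' (value 13) x 16^0 = 13
Sum = 1373

1373


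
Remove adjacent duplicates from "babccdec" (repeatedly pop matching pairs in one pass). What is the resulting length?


Input: babccdec
Stack-based adjacent duplicate removal:
  Read 'b': push. Stack: b
  Read 'a': push. Stack: ba
  Read 'b': push. Stack: bab
  Read 'c': push. Stack: babc
  Read 'c': matches stack top 'c' => pop. Stack: bab
  Read 'd': push. Stack: babd
  Read 'e': push. Stack: babde
  Read 'c': push. Stack: babdec
Final stack: "babdec" (length 6)

6


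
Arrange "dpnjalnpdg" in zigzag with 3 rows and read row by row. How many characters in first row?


Zigzag "dpnjalnpdg" into 3 rows:
Placing characters:
  'd' => row 0
  'p' => row 1
  'n' => row 2
  'j' => row 1
  'a' => row 0
  'l' => row 1
  'n' => row 2
  'p' => row 1
  'd' => row 0
  'g' => row 1
Rows:
  Row 0: "dad"
  Row 1: "pjlpg"
  Row 2: "nn"
First row length: 3

3


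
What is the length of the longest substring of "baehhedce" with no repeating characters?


Input: "baehhedce"
Sliding window (track last position of each char):
  Position 0 ('b'): window [0,0] length 1 -- new best
  Position 1 ('a'): window [0,1] length 2 -- new best
  Position 2 ('e'): window [0,2] length 3 -- new best
  Position 3 ('h'): window [0,3] length 4 -- new best
  Position 4 ('h'): repeat (last at 3), move window start to 4
  Position 4 ('h'): window [4,4] length 1
  Position 5 ('e'): window [4,5] length 2
  Position 6 ('d'): window [4,6] length 3
  Position 7 ('c'): window [4,7] length 4
  Position 8 ('e'): repeat (last at 5), move window start to 6
  Position 8 ('e'): window [6,8] length 3
Longest substring with no repeats: "baeh" with length 4

4


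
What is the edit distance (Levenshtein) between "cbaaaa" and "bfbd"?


Computing edit distance: "cbaaaa" -> "bfbd"
DP table:
           b    f    b    d
      0    1    2    3    4
  c   1    1    2    3    4
  b   2    1    2    2    3
  a   3    2    2    3    3
  a   4    3    3    3    4
  a   5    4    4    4    4
  a   6    5    5    5    5
Edit distance = dp[6][4] = 5

5


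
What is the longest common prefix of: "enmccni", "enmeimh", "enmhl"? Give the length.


Words: enmccni, enmeimh, enmhl
  Position 0: all 'e' => match
  Position 1: all 'n' => match
  Position 2: all 'm' => match
  Position 3: ('c', 'e', 'h') => mismatch, stop
LCP = "enm" (length 3)

3


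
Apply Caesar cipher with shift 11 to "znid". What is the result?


Caesar cipher: shift "znid" by 11
  'z' (pos 25) + 11 = pos 10 = 'k'
  'n' (pos 13) + 11 = pos 24 = 'y'
  'i' (pos 8) + 11 = pos 19 = 't'
  'd' (pos 3) + 11 = pos 14 = 'o'
Result: kyto

kyto


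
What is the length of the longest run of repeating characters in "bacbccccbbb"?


Input: "bacbccccbbb"
Scanning for longest run:
  Position 1 ('a'): new char, reset run to 1
  Position 2 ('c'): new char, reset run to 1
  Position 3 ('b'): new char, reset run to 1
  Position 4 ('c'): new char, reset run to 1
  Position 5 ('c'): continues run of 'c', length=2
  Position 6 ('c'): continues run of 'c', length=3
  Position 7 ('c'): continues run of 'c', length=4
  Position 8 ('b'): new char, reset run to 1
  Position 9 ('b'): continues run of 'b', length=2
  Position 10 ('b'): continues run of 'b', length=3
Longest run: 'c' with length 4

4


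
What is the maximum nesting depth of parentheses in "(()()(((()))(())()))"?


Input: "(()()(((()))(())()))"
Tracking depth:
  Position 0 '(': depth becomes 1
  Position 1 '(': depth becomes 2
  Position 2 ')': depth becomes 1
  Position 3 '(': depth becomes 2
  Position 4 ')': depth becomes 1
  Position 5 '(': depth becomes 2
  Position 6 '(': depth becomes 3
  Position 7 '(': depth becomes 4
  Position 8 '(': depth becomes 5
  Position 9 ')': depth becomes 4
  Position 10 ')': depth becomes 3
  Position 11 ')': depth becomes 2
  Position 12 '(': depth becomes 3
  Position 13 '(': depth becomes 4
  Position 14 ')': depth becomes 3
  Position 15 ')': depth becomes 2
  Position 16 '(': depth becomes 3
  Position 17 ')': depth becomes 2
  Position 18 ')': depth becomes 1
  Position 19 ')': depth becomes 0
Maximum depth reached: 5

5


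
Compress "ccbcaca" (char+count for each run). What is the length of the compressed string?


Input: ccbcaca
Runs:
  'c' x 2 => "c2"
  'b' x 1 => "b1"
  'c' x 1 => "c1"
  'a' x 1 => "a1"
  'c' x 1 => "c1"
  'a' x 1 => "a1"
Compressed: "c2b1c1a1c1a1"
Compressed length: 12

12


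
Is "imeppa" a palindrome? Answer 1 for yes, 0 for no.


Input: imeppa
Reversed: appemi
  Compare pos 0 ('i') with pos 5 ('a'): MISMATCH
  Compare pos 1 ('m') with pos 4 ('p'): MISMATCH
  Compare pos 2 ('e') with pos 3 ('p'): MISMATCH
Result: not a palindrome

0


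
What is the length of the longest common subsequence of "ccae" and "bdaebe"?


LCS of "ccae" and "bdaebe"
DP table:
           b    d    a    e    b    e
      0    0    0    0    0    0    0
  c   0    0    0    0    0    0    0
  c   0    0    0    0    0    0    0
  a   0    0    0    1    1    1    1
  e   0    0    0    1    2    2    2
LCS length = dp[4][6] = 2

2


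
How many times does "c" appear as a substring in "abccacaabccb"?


Searching for "c" in "abccacaabccb"
Scanning each position:
  Position 0: "a" => no
  Position 1: "b" => no
  Position 2: "c" => MATCH
  Position 3: "c" => MATCH
  Position 4: "a" => no
  Position 5: "c" => MATCH
  Position 6: "a" => no
  Position 7: "a" => no
  Position 8: "b" => no
  Position 9: "c" => MATCH
  Position 10: "c" => MATCH
  Position 11: "b" => no
Total occurrences: 5

5


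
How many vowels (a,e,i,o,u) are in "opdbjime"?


Input: opdbjime
Checking each character:
  'o' at position 0: vowel (running total: 1)
  'p' at position 1: consonant
  'd' at position 2: consonant
  'b' at position 3: consonant
  'j' at position 4: consonant
  'i' at position 5: vowel (running total: 2)
  'm' at position 6: consonant
  'e' at position 7: vowel (running total: 3)
Total vowels: 3

3


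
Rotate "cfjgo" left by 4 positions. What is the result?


Input: "cfjgo", rotate left by 4
First 4 characters: "cfjg"
Remaining characters: "o"
Concatenate remaining + first: "o" + "cfjg" = "ocfjg"

ocfjg


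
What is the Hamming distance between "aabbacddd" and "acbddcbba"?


Comparing "aabbacddd" and "acbddcbba" position by position:
  Position 0: 'a' vs 'a' => same
  Position 1: 'a' vs 'c' => differ
  Position 2: 'b' vs 'b' => same
  Position 3: 'b' vs 'd' => differ
  Position 4: 'a' vs 'd' => differ
  Position 5: 'c' vs 'c' => same
  Position 6: 'd' vs 'b' => differ
  Position 7: 'd' vs 'b' => differ
  Position 8: 'd' vs 'a' => differ
Total differences (Hamming distance): 6

6


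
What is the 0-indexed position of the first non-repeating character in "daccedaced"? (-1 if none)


Input: daccedaced
Character frequencies:
  'a': 2
  'c': 3
  'd': 3
  'e': 2
Scanning left to right for freq == 1:
  Position 0 ('d'): freq=3, skip
  Position 1 ('a'): freq=2, skip
  Position 2 ('c'): freq=3, skip
  Position 3 ('c'): freq=3, skip
  Position 4 ('e'): freq=2, skip
  Position 5 ('d'): freq=3, skip
  Position 6 ('a'): freq=2, skip
  Position 7 ('c'): freq=3, skip
  Position 8 ('e'): freq=2, skip
  Position 9 ('d'): freq=3, skip
  No unique character found => answer = -1

-1


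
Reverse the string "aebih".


Input: aebih
Reading characters right to left:
  Position 4: 'h'
  Position 3: 'i'
  Position 2: 'b'
  Position 1: 'e'
  Position 0: 'a'
Reversed: hibea

hibea


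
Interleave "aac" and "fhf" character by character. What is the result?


Interleaving "aac" and "fhf":
  Position 0: 'a' from first, 'f' from second => "af"
  Position 1: 'a' from first, 'h' from second => "ah"
  Position 2: 'c' from first, 'f' from second => "cf"
Result: afahcf

afahcf


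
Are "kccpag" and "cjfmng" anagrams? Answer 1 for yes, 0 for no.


Strings: "kccpag", "cjfmng"
Sorted first:  accgkp
Sorted second: cfgjmn
Differ at position 0: 'a' vs 'c' => not anagrams

0


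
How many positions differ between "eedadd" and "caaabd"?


Comparing "eedadd" and "caaabd" position by position:
  Position 0: 'e' vs 'c' => DIFFER
  Position 1: 'e' vs 'a' => DIFFER
  Position 2: 'd' vs 'a' => DIFFER
  Position 3: 'a' vs 'a' => same
  Position 4: 'd' vs 'b' => DIFFER
  Position 5: 'd' vs 'd' => same
Positions that differ: 4

4


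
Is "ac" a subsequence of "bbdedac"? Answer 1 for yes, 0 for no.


Check if "ac" is a subsequence of "bbdedac"
Greedy scan:
  Position 0 ('b'): no match needed
  Position 1 ('b'): no match needed
  Position 2 ('d'): no match needed
  Position 3 ('e'): no match needed
  Position 4 ('d'): no match needed
  Position 5 ('a'): matches sub[0] = 'a'
  Position 6 ('c'): matches sub[1] = 'c'
All 2 characters matched => is a subsequence

1


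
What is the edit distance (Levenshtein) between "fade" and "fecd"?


Computing edit distance: "fade" -> "fecd"
DP table:
           f    e    c    d
      0    1    2    3    4
  f   1    0    1    2    3
  a   2    1    1    2    3
  d   3    2    2    2    2
  e   4    3    2    3    3
Edit distance = dp[4][4] = 3

3


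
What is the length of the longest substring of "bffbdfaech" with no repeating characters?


Input: "bffbdfaech"
Sliding window (track last position of each char):
  Position 0 ('b'): window [0,0] length 1 -- new best
  Position 1 ('f'): window [0,1] length 2 -- new best
  Position 2 ('f'): repeat (last at 1), move window start to 2
  Position 2 ('f'): window [2,2] length 1
  Position 3 ('b'): window [2,3] length 2
  Position 4 ('d'): window [2,4] length 3 -- new best
  Position 5 ('f'): repeat (last at 2), move window start to 3
  Position 5 ('f'): window [3,5] length 3
  Position 6 ('a'): window [3,6] length 4 -- new best
  Position 7 ('e'): window [3,7] length 5 -- new best
  Position 8 ('c'): window [3,8] length 6 -- new best
  Position 9 ('h'): window [3,9] length 7 -- new best
Longest substring with no repeats: "bdfaech" with length 7

7


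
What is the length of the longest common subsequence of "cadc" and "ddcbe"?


LCS of "cadc" and "ddcbe"
DP table:
           d    d    c    b    e
      0    0    0    0    0    0
  c   0    0    0    1    1    1
  a   0    0    0    1    1    1
  d   0    1    1    1    1    1
  c   0    1    1    2    2    2
LCS length = dp[4][5] = 2

2


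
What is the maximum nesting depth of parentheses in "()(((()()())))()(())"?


Input: "()(((()()())))()(())"
Tracking depth:
  Position 0 '(': depth becomes 1
  Position 1 ')': depth becomes 0
  Position 2 '(': depth becomes 1
  Position 3 '(': depth becomes 2
  Position 4 '(': depth becomes 3
  Position 5 '(': depth becomes 4
  Position 6 ')': depth becomes 3
  Position 7 '(': depth becomes 4
  Position 8 ')': depth becomes 3
  Position 9 '(': depth becomes 4
  Position 10 ')': depth becomes 3
  Position 11 ')': depth becomes 2
  Position 12 ')': depth becomes 1
  Position 13 ')': depth becomes 0
  Position 14 '(': depth becomes 1
  Position 15 ')': depth becomes 0
  Position 16 '(': depth becomes 1
  Position 17 '(': depth becomes 2
  Position 18 ')': depth becomes 1
  Position 19 ')': depth becomes 0
Maximum depth reached: 4

4


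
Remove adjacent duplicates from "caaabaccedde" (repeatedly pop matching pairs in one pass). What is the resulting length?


Input: caaabaccedde
Stack-based adjacent duplicate removal:
  Read 'c': push. Stack: c
  Read 'a': push. Stack: ca
  Read 'a': matches stack top 'a' => pop. Stack: c
  Read 'a': push. Stack: ca
  Read 'b': push. Stack: cab
  Read 'a': push. Stack: caba
  Read 'c': push. Stack: cabac
  Read 'c': matches stack top 'c' => pop. Stack: caba
  Read 'e': push. Stack: cabae
  Read 'd': push. Stack: cabaed
  Read 'd': matches stack top 'd' => pop. Stack: cabae
  Read 'e': matches stack top 'e' => pop. Stack: caba
Final stack: "caba" (length 4)

4


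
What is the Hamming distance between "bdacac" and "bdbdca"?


Comparing "bdacac" and "bdbdca" position by position:
  Position 0: 'b' vs 'b' => same
  Position 1: 'd' vs 'd' => same
  Position 2: 'a' vs 'b' => differ
  Position 3: 'c' vs 'd' => differ
  Position 4: 'a' vs 'c' => differ
  Position 5: 'c' vs 'a' => differ
Total differences (Hamming distance): 4

4


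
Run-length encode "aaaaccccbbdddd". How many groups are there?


Input: aaaaccccbbdddd
Scanning for consecutive runs:
  Group 1: 'a' x 4 (positions 0-3)
  Group 2: 'c' x 4 (positions 4-7)
  Group 3: 'b' x 2 (positions 8-9)
  Group 4: 'd' x 4 (positions 10-13)
Total groups: 4

4


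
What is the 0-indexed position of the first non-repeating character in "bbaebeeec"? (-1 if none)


Input: bbaebeeec
Character frequencies:
  'a': 1
  'b': 3
  'c': 1
  'e': 4
Scanning left to right for freq == 1:
  Position 0 ('b'): freq=3, skip
  Position 1 ('b'): freq=3, skip
  Position 2 ('a'): unique! => answer = 2

2


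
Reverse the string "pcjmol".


Input: pcjmol
Reading characters right to left:
  Position 5: 'l'
  Position 4: 'o'
  Position 3: 'm'
  Position 2: 'j'
  Position 1: 'c'
  Position 0: 'p'
Reversed: lomjcp

lomjcp


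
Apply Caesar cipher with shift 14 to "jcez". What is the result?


Caesar cipher: shift "jcez" by 14
  'j' (pos 9) + 14 = pos 23 = 'x'
  'c' (pos 2) + 14 = pos 16 = 'q'
  'e' (pos 4) + 14 = pos 18 = 's'
  'z' (pos 25) + 14 = pos 13 = 'n'
Result: xqsn

xqsn


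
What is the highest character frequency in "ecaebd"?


Input: ecaebd
Character counts:
  'a': 1
  'b': 1
  'c': 1
  'd': 1
  'e': 2
Maximum frequency: 2

2


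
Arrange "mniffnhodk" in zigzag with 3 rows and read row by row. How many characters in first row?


Zigzag "mniffnhodk" into 3 rows:
Placing characters:
  'm' => row 0
  'n' => row 1
  'i' => row 2
  'f' => row 1
  'f' => row 0
  'n' => row 1
  'h' => row 2
  'o' => row 1
  'd' => row 0
  'k' => row 1
Rows:
  Row 0: "mfd"
  Row 1: "nfnok"
  Row 2: "ih"
First row length: 3

3


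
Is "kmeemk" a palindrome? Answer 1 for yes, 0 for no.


Input: kmeemk
Reversed: kmeemk
  Compare pos 0 ('k') with pos 5 ('k'): match
  Compare pos 1 ('m') with pos 4 ('m'): match
  Compare pos 2 ('e') with pos 3 ('e'): match
Result: palindrome

1


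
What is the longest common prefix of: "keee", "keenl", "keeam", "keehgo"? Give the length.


Words: keee, keenl, keeam, keehgo
  Position 0: all 'k' => match
  Position 1: all 'e' => match
  Position 2: all 'e' => match
  Position 3: ('e', 'n', 'a', 'h') => mismatch, stop
LCP = "kee" (length 3)

3


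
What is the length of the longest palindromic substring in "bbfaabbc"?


Input: "bbfaabbc"
Checking substrings for palindromes:
  [0:2] "bb" (len 2) => palindrome
  [3:5] "aa" (len 2) => palindrome
  [5:7] "bb" (len 2) => palindrome
Longest palindromic substring: "bb" with length 2

2


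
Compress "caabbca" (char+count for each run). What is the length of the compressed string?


Input: caabbca
Runs:
  'c' x 1 => "c1"
  'a' x 2 => "a2"
  'b' x 2 => "b2"
  'c' x 1 => "c1"
  'a' x 1 => "a1"
Compressed: "c1a2b2c1a1"
Compressed length: 10

10


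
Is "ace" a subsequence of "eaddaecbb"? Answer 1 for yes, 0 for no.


Check if "ace" is a subsequence of "eaddaecbb"
Greedy scan:
  Position 0 ('e'): no match needed
  Position 1 ('a'): matches sub[0] = 'a'
  Position 2 ('d'): no match needed
  Position 3 ('d'): no match needed
  Position 4 ('a'): no match needed
  Position 5 ('e'): no match needed
  Position 6 ('c'): matches sub[1] = 'c'
  Position 7 ('b'): no match needed
  Position 8 ('b'): no match needed
Only matched 2/3 characters => not a subsequence

0


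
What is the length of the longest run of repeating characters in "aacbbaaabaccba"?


Input: "aacbbaaabaccba"
Scanning for longest run:
  Position 1 ('a'): continues run of 'a', length=2
  Position 2 ('c'): new char, reset run to 1
  Position 3 ('b'): new char, reset run to 1
  Position 4 ('b'): continues run of 'b', length=2
  Position 5 ('a'): new char, reset run to 1
  Position 6 ('a'): continues run of 'a', length=2
  Position 7 ('a'): continues run of 'a', length=3
  Position 8 ('b'): new char, reset run to 1
  Position 9 ('a'): new char, reset run to 1
  Position 10 ('c'): new char, reset run to 1
  Position 11 ('c'): continues run of 'c', length=2
  Position 12 ('b'): new char, reset run to 1
  Position 13 ('a'): new char, reset run to 1
Longest run: 'a' with length 3

3


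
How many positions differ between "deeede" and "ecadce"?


Comparing "deeede" and "ecadce" position by position:
  Position 0: 'd' vs 'e' => DIFFER
  Position 1: 'e' vs 'c' => DIFFER
  Position 2: 'e' vs 'a' => DIFFER
  Position 3: 'e' vs 'd' => DIFFER
  Position 4: 'd' vs 'c' => DIFFER
  Position 5: 'e' vs 'e' => same
Positions that differ: 5

5


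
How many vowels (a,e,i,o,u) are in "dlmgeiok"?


Input: dlmgeiok
Checking each character:
  'd' at position 0: consonant
  'l' at position 1: consonant
  'm' at position 2: consonant
  'g' at position 3: consonant
  'e' at position 4: vowel (running total: 1)
  'i' at position 5: vowel (running total: 2)
  'o' at position 6: vowel (running total: 3)
  'k' at position 7: consonant
Total vowels: 3

3


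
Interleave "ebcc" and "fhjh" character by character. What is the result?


Interleaving "ebcc" and "fhjh":
  Position 0: 'e' from first, 'f' from second => "ef"
  Position 1: 'b' from first, 'h' from second => "bh"
  Position 2: 'c' from first, 'j' from second => "cj"
  Position 3: 'c' from first, 'h' from second => "ch"
Result: efbhcjch

efbhcjch


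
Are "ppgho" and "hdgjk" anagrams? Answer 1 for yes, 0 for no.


Strings: "ppgho", "hdgjk"
Sorted first:  ghopp
Sorted second: dghjk
Differ at position 0: 'g' vs 'd' => not anagrams

0


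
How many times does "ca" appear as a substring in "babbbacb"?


Searching for "ca" in "babbbacb"
Scanning each position:
  Position 0: "ba" => no
  Position 1: "ab" => no
  Position 2: "bb" => no
  Position 3: "bb" => no
  Position 4: "ba" => no
  Position 5: "ac" => no
  Position 6: "cb" => no
Total occurrences: 0

0


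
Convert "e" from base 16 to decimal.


Input: "e" in base 16
Positional expansion:
  Digit 'e' (value 14) x 16^0 = 14
Sum = 14

14


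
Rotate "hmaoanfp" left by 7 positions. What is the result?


Input: "hmaoanfp", rotate left by 7
First 7 characters: "hmaoanf"
Remaining characters: "p"
Concatenate remaining + first: "p" + "hmaoanf" = "phmaoanf"

phmaoanf


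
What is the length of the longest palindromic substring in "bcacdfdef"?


Input: "bcacdfdef"
Checking substrings for palindromes:
  [1:4] "cac" (len 3) => palindrome
  [4:7] "dfd" (len 3) => palindrome
Longest palindromic substring: "cac" with length 3

3


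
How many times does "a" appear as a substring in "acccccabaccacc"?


Searching for "a" in "acccccabaccacc"
Scanning each position:
  Position 0: "a" => MATCH
  Position 1: "c" => no
  Position 2: "c" => no
  Position 3: "c" => no
  Position 4: "c" => no
  Position 5: "c" => no
  Position 6: "a" => MATCH
  Position 7: "b" => no
  Position 8: "a" => MATCH
  Position 9: "c" => no
  Position 10: "c" => no
  Position 11: "a" => MATCH
  Position 12: "c" => no
  Position 13: "c" => no
Total occurrences: 4

4


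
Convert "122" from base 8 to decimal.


Input: "122" in base 8
Positional expansion:
  Digit '1' (value 1) x 8^2 = 64
  Digit '2' (value 2) x 8^1 = 16
  Digit '2' (value 2) x 8^0 = 2
Sum = 82

82


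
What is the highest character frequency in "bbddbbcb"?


Input: bbddbbcb
Character counts:
  'b': 5
  'c': 1
  'd': 2
Maximum frequency: 5

5


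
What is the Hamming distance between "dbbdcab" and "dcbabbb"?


Comparing "dbbdcab" and "dcbabbb" position by position:
  Position 0: 'd' vs 'd' => same
  Position 1: 'b' vs 'c' => differ
  Position 2: 'b' vs 'b' => same
  Position 3: 'd' vs 'a' => differ
  Position 4: 'c' vs 'b' => differ
  Position 5: 'a' vs 'b' => differ
  Position 6: 'b' vs 'b' => same
Total differences (Hamming distance): 4

4


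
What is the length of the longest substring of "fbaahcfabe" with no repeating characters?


Input: "fbaahcfabe"
Sliding window (track last position of each char):
  Position 0 ('f'): window [0,0] length 1 -- new best
  Position 1 ('b'): window [0,1] length 2 -- new best
  Position 2 ('a'): window [0,2] length 3 -- new best
  Position 3 ('a'): repeat (last at 2), move window start to 3
  Position 3 ('a'): window [3,3] length 1
  Position 4 ('h'): window [3,4] length 2
  Position 5 ('c'): window [3,5] length 3
  Position 6 ('f'): window [3,6] length 4 -- new best
  Position 7 ('a'): repeat (last at 3), move window start to 4
  Position 7 ('a'): window [4,7] length 4
  Position 8 ('b'): window [4,8] length 5 -- new best
  Position 9 ('e'): window [4,9] length 6 -- new best
Longest substring with no repeats: "hcfabe" with length 6

6


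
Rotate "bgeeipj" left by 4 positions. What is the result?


Input: "bgeeipj", rotate left by 4
First 4 characters: "bgee"
Remaining characters: "ipj"
Concatenate remaining + first: "ipj" + "bgee" = "ipjbgee"

ipjbgee


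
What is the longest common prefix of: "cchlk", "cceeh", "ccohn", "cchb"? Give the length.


Words: cchlk, cceeh, ccohn, cchb
  Position 0: all 'c' => match
  Position 1: all 'c' => match
  Position 2: ('h', 'e', 'o', 'h') => mismatch, stop
LCP = "cc" (length 2)

2


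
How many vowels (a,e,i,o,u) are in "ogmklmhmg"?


Input: ogmklmhmg
Checking each character:
  'o' at position 0: vowel (running total: 1)
  'g' at position 1: consonant
  'm' at position 2: consonant
  'k' at position 3: consonant
  'l' at position 4: consonant
  'm' at position 5: consonant
  'h' at position 6: consonant
  'm' at position 7: consonant
  'g' at position 8: consonant
Total vowels: 1

1


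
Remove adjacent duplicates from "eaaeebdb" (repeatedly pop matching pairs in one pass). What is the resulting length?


Input: eaaeebdb
Stack-based adjacent duplicate removal:
  Read 'e': push. Stack: e
  Read 'a': push. Stack: ea
  Read 'a': matches stack top 'a' => pop. Stack: e
  Read 'e': matches stack top 'e' => pop. Stack: (empty)
  Read 'e': push. Stack: e
  Read 'b': push. Stack: eb
  Read 'd': push. Stack: ebd
  Read 'b': push. Stack: ebdb
Final stack: "ebdb" (length 4)

4


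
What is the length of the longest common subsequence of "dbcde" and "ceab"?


LCS of "dbcde" and "ceab"
DP table:
           c    e    a    b
      0    0    0    0    0
  d   0    0    0    0    0
  b   0    0    0    0    1
  c   0    1    1    1    1
  d   0    1    1    1    1
  e   0    1    2    2    2
LCS length = dp[5][4] = 2

2


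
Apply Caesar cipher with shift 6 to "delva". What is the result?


Caesar cipher: shift "delva" by 6
  'd' (pos 3) + 6 = pos 9 = 'j'
  'e' (pos 4) + 6 = pos 10 = 'k'
  'l' (pos 11) + 6 = pos 17 = 'r'
  'v' (pos 21) + 6 = pos 1 = 'b'
  'a' (pos 0) + 6 = pos 6 = 'g'
Result: jkrbg

jkrbg


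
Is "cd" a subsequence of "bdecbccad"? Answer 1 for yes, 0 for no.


Check if "cd" is a subsequence of "bdecbccad"
Greedy scan:
  Position 0 ('b'): no match needed
  Position 1 ('d'): no match needed
  Position 2 ('e'): no match needed
  Position 3 ('c'): matches sub[0] = 'c'
  Position 4 ('b'): no match needed
  Position 5 ('c'): no match needed
  Position 6 ('c'): no match needed
  Position 7 ('a'): no match needed
  Position 8 ('d'): matches sub[1] = 'd'
All 2 characters matched => is a subsequence

1


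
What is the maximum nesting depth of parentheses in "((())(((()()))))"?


Input: "((())(((()()))))"
Tracking depth:
  Position 0 '(': depth becomes 1
  Position 1 '(': depth becomes 2
  Position 2 '(': depth becomes 3
  Position 3 ')': depth becomes 2
  Position 4 ')': depth becomes 1
  Position 5 '(': depth becomes 2
  Position 6 '(': depth becomes 3
  Position 7 '(': depth becomes 4
  Position 8 '(': depth becomes 5
  Position 9 ')': depth becomes 4
  Position 10 '(': depth becomes 5
  Position 11 ')': depth becomes 4
  Position 12 ')': depth becomes 3
  Position 13 ')': depth becomes 2
  Position 14 ')': depth becomes 1
  Position 15 ')': depth becomes 0
Maximum depth reached: 5

5


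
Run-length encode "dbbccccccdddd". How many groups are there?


Input: dbbccccccdddd
Scanning for consecutive runs:
  Group 1: 'd' x 1 (positions 0-0)
  Group 2: 'b' x 2 (positions 1-2)
  Group 3: 'c' x 6 (positions 3-8)
  Group 4: 'd' x 4 (positions 9-12)
Total groups: 4

4


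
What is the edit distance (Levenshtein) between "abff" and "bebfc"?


Computing edit distance: "abff" -> "bebfc"
DP table:
           b    e    b    f    c
      0    1    2    3    4    5
  a   1    1    2    3    4    5
  b   2    1    2    2    3    4
  f   3    2    2    3    2    3
  f   4    3    3    3    3    3
Edit distance = dp[4][5] = 3

3


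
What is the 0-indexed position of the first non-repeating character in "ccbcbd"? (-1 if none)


Input: ccbcbd
Character frequencies:
  'b': 2
  'c': 3
  'd': 1
Scanning left to right for freq == 1:
  Position 0 ('c'): freq=3, skip
  Position 1 ('c'): freq=3, skip
  Position 2 ('b'): freq=2, skip
  Position 3 ('c'): freq=3, skip
  Position 4 ('b'): freq=2, skip
  Position 5 ('d'): unique! => answer = 5

5


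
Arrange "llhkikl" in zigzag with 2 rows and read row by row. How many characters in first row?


Zigzag "llhkikl" into 2 rows:
Placing characters:
  'l' => row 0
  'l' => row 1
  'h' => row 0
  'k' => row 1
  'i' => row 0
  'k' => row 1
  'l' => row 0
Rows:
  Row 0: "lhil"
  Row 1: "lkk"
First row length: 4

4


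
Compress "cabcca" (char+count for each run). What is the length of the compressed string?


Input: cabcca
Runs:
  'c' x 1 => "c1"
  'a' x 1 => "a1"
  'b' x 1 => "b1"
  'c' x 2 => "c2"
  'a' x 1 => "a1"
Compressed: "c1a1b1c2a1"
Compressed length: 10

10


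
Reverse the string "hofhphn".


Input: hofhphn
Reading characters right to left:
  Position 6: 'n'
  Position 5: 'h'
  Position 4: 'p'
  Position 3: 'h'
  Position 2: 'f'
  Position 1: 'o'
  Position 0: 'h'
Reversed: nhphfoh

nhphfoh


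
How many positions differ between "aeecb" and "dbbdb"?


Comparing "aeecb" and "dbbdb" position by position:
  Position 0: 'a' vs 'd' => DIFFER
  Position 1: 'e' vs 'b' => DIFFER
  Position 2: 'e' vs 'b' => DIFFER
  Position 3: 'c' vs 'd' => DIFFER
  Position 4: 'b' vs 'b' => same
Positions that differ: 4

4


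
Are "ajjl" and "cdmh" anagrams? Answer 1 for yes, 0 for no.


Strings: "ajjl", "cdmh"
Sorted first:  ajjl
Sorted second: cdhm
Differ at position 0: 'a' vs 'c' => not anagrams

0
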